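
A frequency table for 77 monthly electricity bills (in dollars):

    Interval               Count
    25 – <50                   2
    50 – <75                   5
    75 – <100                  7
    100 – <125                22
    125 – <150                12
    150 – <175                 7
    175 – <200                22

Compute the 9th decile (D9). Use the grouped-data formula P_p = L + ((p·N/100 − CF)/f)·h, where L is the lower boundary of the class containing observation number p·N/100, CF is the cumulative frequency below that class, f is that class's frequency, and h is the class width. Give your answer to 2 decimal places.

191.25

N = 77; target position k = 90/100 · 77 = 69.3.
Cumulative frequencies: 2, 7, 14, 36, 48, 55, 77.
Observation 69.3 falls in the class 175 – <200.
L = 175, CF = 55, f = 22, h = 25.
P90 = 175 + ((69.3 − 55)/22)·25 = 175 + 16.25 = 191.25.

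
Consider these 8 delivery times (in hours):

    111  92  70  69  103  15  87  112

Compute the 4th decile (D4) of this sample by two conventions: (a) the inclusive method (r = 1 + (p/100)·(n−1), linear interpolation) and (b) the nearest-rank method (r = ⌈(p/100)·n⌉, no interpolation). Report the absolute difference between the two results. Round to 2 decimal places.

Sorted: 15, 69, 70, 87, 92, 103, 111, 112.
n = 8.
(a) r = 3.8; between ranks 3 (70) and 4 (87): 83.6.
(b) the nearest-rank method: rank 4 → 87.
|83.6 − 87| = 3.4.

3.40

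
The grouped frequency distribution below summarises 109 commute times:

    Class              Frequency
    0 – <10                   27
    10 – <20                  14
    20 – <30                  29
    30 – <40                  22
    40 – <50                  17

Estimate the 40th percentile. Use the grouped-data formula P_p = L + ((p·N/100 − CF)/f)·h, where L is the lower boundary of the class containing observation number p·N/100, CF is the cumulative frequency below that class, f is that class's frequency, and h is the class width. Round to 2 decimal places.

N = 109; target position k = 40/100 · 109 = 43.6.
Cumulative frequencies: 27, 41, 70, 92, 109.
Observation 43.6 falls in the class 20 – <30.
L = 20, CF = 41, f = 29, h = 10.
P40 = 20 + ((43.6 − 41)/29)·10 = 20 + 0.896552 = 20.8966.

20.90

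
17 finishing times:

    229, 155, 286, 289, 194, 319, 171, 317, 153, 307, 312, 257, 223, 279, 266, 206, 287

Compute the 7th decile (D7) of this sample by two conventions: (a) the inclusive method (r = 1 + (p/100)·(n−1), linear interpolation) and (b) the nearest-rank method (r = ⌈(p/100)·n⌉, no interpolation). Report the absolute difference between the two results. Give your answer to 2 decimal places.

Sorted: 153, 155, 171, 194, 206, 223, 229, 257, 266, 279, 286, 287, 289, 307, 312, 317, 319.
n = 17.
(a) r = 12.2; between ranks 12 (287) and 13 (289): 287.4.
(b) the nearest-rank method: rank 12 → 287.
|287.4 − 287| = 0.4.

0.40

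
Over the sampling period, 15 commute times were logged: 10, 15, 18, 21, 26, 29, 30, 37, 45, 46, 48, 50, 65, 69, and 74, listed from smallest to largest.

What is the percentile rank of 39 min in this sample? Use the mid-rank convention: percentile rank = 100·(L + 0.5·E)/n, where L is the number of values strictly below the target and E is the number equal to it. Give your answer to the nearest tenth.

Count below 39: L = 8; count equal: E = 0; n = 15.
Percentile rank = 100·(8 + 0.5·0)/15 = 100·8/15 = 53.33.

53.3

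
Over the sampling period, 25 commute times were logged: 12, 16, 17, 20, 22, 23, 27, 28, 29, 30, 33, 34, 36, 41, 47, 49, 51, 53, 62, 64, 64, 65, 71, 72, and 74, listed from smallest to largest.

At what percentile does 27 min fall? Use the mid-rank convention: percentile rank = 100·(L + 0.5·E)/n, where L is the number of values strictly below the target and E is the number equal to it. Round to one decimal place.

26.0

Count below 27: L = 6; count equal: E = 1; n = 25.
Percentile rank = 100·(6 + 0.5·1)/25 = 100·6.5/25 = 26.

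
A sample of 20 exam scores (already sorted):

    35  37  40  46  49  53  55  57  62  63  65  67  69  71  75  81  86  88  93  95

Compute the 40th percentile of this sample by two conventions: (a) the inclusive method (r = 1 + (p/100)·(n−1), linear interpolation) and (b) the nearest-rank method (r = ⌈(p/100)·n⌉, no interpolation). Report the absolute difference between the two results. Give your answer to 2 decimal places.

n = 20.
(a) r = 8.6; between ranks 8 (57) and 9 (62): 60.
(b) the nearest-rank method: rank 8 → 57.
|60 − 57| = 3.

3.00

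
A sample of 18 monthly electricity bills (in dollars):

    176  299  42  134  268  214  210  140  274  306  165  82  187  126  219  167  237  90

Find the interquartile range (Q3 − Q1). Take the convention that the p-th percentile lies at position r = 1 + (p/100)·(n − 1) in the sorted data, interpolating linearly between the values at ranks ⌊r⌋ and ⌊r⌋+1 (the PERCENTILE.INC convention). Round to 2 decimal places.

97.00

Sorted: 42, 82, 90, 126, 134, 140, 165, 167, 176, 187, 210, 214, 219, 237, 268, 274, 299, 306.
n = 18.
P25: r = 5.25; ranks 5–6 are 134, 140; interpolating gives 135.5.
P75: r = 13.75; ranks 13–14 are 219, 237; interpolating gives 232.5.
Difference: 232.5 − 135.5 = 97.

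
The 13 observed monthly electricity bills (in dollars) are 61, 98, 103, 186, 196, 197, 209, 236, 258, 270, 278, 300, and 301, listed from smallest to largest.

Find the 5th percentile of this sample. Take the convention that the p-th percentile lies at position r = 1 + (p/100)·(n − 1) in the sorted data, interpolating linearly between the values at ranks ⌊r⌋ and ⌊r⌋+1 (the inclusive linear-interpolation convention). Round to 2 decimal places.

n = 13.
r = 1 + (5/100)·(13 − 1) = 1 + 0.6 = 1.6.
Rank 1 is 61 and rank 2 is 98.
Interpolate: 61 + 0.6·(98 − 61) = 61 + 0.6·37 = 83.2.

83.20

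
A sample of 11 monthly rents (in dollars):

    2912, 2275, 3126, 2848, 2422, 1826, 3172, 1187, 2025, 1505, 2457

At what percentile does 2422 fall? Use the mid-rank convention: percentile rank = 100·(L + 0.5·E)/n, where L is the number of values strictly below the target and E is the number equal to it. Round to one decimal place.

Sorted: 1187, 1505, 1826, 2025, 2275, 2422, 2457, 2848, 2912, 3126, 3172.
Count below 2422: L = 5; count equal: E = 1; n = 11.
Percentile rank = 100·(5 + 0.5·1)/11 = 100·5.5/11 = 50.

50.0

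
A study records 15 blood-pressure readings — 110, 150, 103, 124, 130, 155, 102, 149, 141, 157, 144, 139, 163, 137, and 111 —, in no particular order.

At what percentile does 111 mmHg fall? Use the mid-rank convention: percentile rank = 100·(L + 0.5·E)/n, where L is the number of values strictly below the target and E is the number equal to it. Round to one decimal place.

23.3

Sorted: 102, 103, 110, 111, 124, 130, 137, 139, 141, 144, 149, 150, 155, 157, 163.
Count below 111: L = 3; count equal: E = 1; n = 15.
Percentile rank = 100·(3 + 0.5·1)/15 = 100·3.5/15 = 23.33.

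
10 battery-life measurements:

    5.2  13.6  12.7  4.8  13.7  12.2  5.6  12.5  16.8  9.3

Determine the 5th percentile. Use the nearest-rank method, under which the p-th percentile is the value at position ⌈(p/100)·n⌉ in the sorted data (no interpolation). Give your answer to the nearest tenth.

4.8

Sorted: 4.8, 5.2, 5.6, 9.3, 12.2, 12.5, 12.7, 13.6, 13.7, 16.8.
n = 10.
Position = ⌈5/100 · 10⌉ = ⌈0.5⌉ = 1.
The value at rank 1 is 4.8.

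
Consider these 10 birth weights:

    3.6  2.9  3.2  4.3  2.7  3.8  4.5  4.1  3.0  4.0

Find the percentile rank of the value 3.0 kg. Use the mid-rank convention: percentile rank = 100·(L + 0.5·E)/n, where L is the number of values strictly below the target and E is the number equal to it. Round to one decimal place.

Sorted: 2.7, 2.9, 3.0, 3.2, 3.6, 3.8, 4.0, 4.1, 4.3, 4.5.
Count below 3.0: L = 2; count equal: E = 1; n = 10.
Percentile rank = 100·(2 + 0.5·1)/10 = 100·2.5/10 = 25.

25.0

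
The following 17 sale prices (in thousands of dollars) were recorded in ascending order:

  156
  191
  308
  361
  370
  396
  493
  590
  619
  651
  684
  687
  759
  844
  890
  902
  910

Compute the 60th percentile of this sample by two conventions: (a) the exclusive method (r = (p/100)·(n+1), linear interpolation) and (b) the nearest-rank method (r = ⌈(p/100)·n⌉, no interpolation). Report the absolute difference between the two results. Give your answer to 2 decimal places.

n = 17.
(a) r = 10.8; between ranks 10 (651) and 11 (684): 677.4.
(b) the nearest-rank method: rank 11 → 684.
|677.4 − 684| = 6.6.

6.60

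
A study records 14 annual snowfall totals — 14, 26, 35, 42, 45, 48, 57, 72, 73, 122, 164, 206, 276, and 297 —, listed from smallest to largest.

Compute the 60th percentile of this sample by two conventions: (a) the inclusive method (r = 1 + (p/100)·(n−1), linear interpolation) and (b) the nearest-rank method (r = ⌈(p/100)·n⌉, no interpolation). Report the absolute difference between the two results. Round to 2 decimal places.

0.20

n = 14.
(a) r = 8.8; between ranks 8 (72) and 9 (73): 72.8.
(b) the nearest-rank method: rank 9 → 73.
|72.8 − 73| = 0.2.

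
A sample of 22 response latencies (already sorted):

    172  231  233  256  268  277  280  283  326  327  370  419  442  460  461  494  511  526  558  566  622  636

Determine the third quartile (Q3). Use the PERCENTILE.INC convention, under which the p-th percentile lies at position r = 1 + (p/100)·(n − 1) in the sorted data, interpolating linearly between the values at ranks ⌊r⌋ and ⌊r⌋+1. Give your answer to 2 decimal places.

506.75

n = 22.
r = 1 + (75/100)·(22 − 1) = 1 + 15.75 = 16.75.
Rank 16 is 494 and rank 17 is 511.
Interpolate: 494 + 0.75·(511 − 494) = 494 + 0.75·17 = 506.75.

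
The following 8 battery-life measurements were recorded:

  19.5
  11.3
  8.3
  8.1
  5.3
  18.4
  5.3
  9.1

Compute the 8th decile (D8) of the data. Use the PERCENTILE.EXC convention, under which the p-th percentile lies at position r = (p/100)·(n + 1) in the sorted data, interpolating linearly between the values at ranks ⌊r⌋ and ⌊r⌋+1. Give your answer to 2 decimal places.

Sorted: 5.3, 5.3, 8.1, 8.3, 9.1, 11.3, 18.4, 19.5.
n = 8.
r = (80/100)·(8 + 1) = 7.2.
Rank 7 is 18.4 and rank 8 is 19.5.
Interpolate: 18.4 + 0.2·(19.5 − 18.4) = 18.4 + 0.2·1.1 = 18.62.

18.62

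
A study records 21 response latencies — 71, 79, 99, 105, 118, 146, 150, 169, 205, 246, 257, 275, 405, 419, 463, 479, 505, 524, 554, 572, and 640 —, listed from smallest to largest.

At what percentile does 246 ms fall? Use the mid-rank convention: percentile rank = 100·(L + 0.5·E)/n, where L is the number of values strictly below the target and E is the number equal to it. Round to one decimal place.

Count below 246: L = 9; count equal: E = 1; n = 21.
Percentile rank = 100·(9 + 0.5·1)/21 = 100·9.5/21 = 45.24.

45.2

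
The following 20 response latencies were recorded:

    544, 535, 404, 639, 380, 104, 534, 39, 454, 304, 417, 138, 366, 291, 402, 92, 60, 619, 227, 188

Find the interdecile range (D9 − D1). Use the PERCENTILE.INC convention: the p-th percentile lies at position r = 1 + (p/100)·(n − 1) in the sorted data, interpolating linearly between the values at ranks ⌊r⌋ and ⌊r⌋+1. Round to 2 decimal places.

Sorted: 39, 60, 92, 104, 138, 188, 227, 291, 304, 366, 380, 402, 404, 417, 454, 534, 535, 544, 619, 639.
n = 20.
P10: r = 2.9; ranks 2–3 are 60, 92; interpolating gives 88.8.
P90: r = 18.1; ranks 18–19 are 544, 619; interpolating gives 551.5.
Difference: 551.5 − 88.8 = 462.7.

462.70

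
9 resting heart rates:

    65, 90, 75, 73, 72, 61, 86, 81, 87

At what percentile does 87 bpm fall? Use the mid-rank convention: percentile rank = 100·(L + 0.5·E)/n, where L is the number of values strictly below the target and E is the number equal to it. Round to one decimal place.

Sorted: 61, 65, 72, 73, 75, 81, 86, 87, 90.
Count below 87: L = 7; count equal: E = 1; n = 9.
Percentile rank = 100·(7 + 0.5·1)/9 = 100·7.5/9 = 83.33.

83.3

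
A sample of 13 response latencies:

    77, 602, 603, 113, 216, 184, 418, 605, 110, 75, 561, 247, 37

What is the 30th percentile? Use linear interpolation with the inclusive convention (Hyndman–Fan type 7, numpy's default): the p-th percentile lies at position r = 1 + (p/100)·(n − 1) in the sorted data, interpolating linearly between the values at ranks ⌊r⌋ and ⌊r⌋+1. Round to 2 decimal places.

111.80

Sorted: 37, 75, 77, 110, 113, 184, 216, 247, 418, 561, 602, 603, 605.
n = 13.
r = 1 + (30/100)·(13 − 1) = 1 + 3.6 = 4.6.
Rank 4 is 110 and rank 5 is 113.
Interpolate: 110 + 0.6·(113 − 110) = 110 + 0.6·3 = 111.8.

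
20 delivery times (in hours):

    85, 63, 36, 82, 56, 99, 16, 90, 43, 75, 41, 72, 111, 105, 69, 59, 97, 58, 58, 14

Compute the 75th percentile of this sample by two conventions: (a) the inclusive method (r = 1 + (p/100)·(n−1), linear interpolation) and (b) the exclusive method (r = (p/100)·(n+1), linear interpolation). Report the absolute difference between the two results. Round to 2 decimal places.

2.50

Sorted: 14, 16, 36, 41, 43, 56, 58, 58, 59, 63, 69, 72, 75, 82, 85, 90, 97, 99, 105, 111.
n = 20.
(a) r = 15.25; between ranks 15 (85) and 16 (90): 86.25.
(b) r = 15.75; between ranks 15 (85) and 16 (90): 88.75.
|86.25 − 88.75| = 2.5.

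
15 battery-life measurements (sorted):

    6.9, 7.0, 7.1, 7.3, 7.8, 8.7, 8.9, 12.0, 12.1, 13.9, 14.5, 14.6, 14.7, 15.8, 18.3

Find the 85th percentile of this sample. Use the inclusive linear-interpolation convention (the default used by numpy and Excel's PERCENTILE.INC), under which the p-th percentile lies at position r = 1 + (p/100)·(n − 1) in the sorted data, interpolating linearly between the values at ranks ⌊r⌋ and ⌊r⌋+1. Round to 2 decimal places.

n = 15.
r = 1 + (85/100)·(15 − 1) = 1 + 11.9 = 12.9.
Rank 12 is 14.6 and rank 13 is 14.7.
Interpolate: 14.6 + 0.9·(14.7 − 14.6) = 14.6 + 0.9·0.1 = 14.69.

14.69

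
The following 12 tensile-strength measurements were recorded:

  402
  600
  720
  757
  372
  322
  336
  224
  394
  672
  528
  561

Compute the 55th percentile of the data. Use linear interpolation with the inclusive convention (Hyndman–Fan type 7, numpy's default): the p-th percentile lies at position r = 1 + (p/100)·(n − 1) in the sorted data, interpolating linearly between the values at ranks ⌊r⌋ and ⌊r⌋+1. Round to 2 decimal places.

529.65

Sorted: 224, 322, 336, 372, 394, 402, 528, 561, 600, 672, 720, 757.
n = 12.
r = 1 + (55/100)·(12 − 1) = 1 + 6.05 = 7.05.
Rank 7 is 528 and rank 8 is 561.
Interpolate: 528 + 0.05·(561 − 528) = 528 + 0.05·33 = 529.65.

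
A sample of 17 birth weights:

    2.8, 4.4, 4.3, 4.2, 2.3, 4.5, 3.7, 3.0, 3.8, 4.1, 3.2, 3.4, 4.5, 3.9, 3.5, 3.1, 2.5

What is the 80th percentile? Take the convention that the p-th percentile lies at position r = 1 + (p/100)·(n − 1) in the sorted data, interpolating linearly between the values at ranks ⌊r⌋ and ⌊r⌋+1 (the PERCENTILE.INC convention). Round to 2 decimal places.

4.28

Sorted: 2.3, 2.5, 2.8, 3.0, 3.1, 3.2, 3.4, 3.5, 3.7, 3.8, 3.9, 4.1, 4.2, 4.3, 4.4, 4.5, 4.5.
n = 17.
r = 1 + (80/100)·(17 − 1) = 1 + 12.8 = 13.8.
Rank 13 is 4.2 and rank 14 is 4.3.
Interpolate: 4.2 + 0.8·(4.3 − 4.2) = 4.2 + 0.8·0.1 = 4.28.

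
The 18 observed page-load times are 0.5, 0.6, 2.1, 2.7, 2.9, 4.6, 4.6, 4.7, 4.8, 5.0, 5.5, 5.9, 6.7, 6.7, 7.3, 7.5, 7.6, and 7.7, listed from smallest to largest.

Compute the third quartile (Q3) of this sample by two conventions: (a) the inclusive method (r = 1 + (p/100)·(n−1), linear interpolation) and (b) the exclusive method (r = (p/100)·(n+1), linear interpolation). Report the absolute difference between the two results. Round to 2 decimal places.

0.15

n = 18.
(a) r = 13.75; between ranks 13 (6.7) and 14 (6.7): 6.7.
(b) r = 14.25; between ranks 14 (6.7) and 15 (7.3): 6.85.
|6.7 − 6.85| = 0.15.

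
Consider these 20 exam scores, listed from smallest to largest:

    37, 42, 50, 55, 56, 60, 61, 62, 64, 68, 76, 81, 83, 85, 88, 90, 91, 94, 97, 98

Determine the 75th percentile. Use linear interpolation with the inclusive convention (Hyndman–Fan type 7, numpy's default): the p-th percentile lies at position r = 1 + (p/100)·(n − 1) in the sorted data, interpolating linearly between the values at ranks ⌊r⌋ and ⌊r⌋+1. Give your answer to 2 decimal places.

n = 20.
r = 1 + (75/100)·(20 − 1) = 1 + 14.25 = 15.25.
Rank 15 is 88 and rank 16 is 90.
Interpolate: 88 + 0.25·(90 − 88) = 88 + 0.25·2 = 88.5.

88.50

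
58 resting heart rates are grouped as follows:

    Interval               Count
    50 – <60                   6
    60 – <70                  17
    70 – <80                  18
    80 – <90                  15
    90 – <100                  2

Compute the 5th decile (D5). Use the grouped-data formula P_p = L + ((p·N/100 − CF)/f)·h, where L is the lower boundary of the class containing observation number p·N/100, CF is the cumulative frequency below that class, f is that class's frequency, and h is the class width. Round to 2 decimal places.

N = 58; target position k = 50/100 · 58 = 29.
Cumulative frequencies: 6, 23, 41, 56, 58.
Observation 29 falls in the class 70 – <80.
L = 70, CF = 23, f = 18, h = 10.
P50 = 70 + ((29 − 23)/18)·10 = 70 + 3.33333 = 73.3333.

73.33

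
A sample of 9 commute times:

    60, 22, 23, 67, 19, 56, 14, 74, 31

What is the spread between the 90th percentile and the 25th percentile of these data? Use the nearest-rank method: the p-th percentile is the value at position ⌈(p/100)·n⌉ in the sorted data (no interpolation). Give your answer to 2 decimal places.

52.00

Sorted: 14, 19, 22, 23, 31, 56, 60, 67, 74.
n = 9.
P25: rank ⌈25/100·9⌉ = 3 → 22.
P90: rank ⌈90/100·9⌉ = 9 → 74.
Difference: 74 − 22 = 52.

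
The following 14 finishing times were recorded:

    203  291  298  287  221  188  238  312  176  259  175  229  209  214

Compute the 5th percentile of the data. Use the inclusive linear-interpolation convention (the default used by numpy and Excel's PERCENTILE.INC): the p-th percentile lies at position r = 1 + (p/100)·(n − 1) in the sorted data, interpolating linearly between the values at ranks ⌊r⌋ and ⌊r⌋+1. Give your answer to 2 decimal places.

Sorted: 175, 176, 188, 203, 209, 214, 221, 229, 238, 259, 287, 291, 298, 312.
n = 14.
r = 1 + (5/100)·(14 − 1) = 1 + 0.65 = 1.65.
Rank 1 is 175 and rank 2 is 176.
Interpolate: 175 + 0.65·(176 − 175) = 175 + 0.65·1 = 175.65.

175.65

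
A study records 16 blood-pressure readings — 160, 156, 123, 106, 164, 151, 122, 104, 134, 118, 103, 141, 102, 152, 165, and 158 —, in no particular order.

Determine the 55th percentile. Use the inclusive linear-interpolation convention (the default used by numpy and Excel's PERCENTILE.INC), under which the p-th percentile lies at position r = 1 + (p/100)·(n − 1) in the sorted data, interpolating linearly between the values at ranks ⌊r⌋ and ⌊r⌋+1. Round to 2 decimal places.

Sorted: 102, 103, 104, 106, 118, 122, 123, 134, 141, 151, 152, 156, 158, 160, 164, 165.
n = 16.
r = 1 + (55/100)·(16 − 1) = 1 + 8.25 = 9.25.
Rank 9 is 141 and rank 10 is 151.
Interpolate: 141 + 0.25·(151 − 141) = 141 + 0.25·10 = 143.5.

143.50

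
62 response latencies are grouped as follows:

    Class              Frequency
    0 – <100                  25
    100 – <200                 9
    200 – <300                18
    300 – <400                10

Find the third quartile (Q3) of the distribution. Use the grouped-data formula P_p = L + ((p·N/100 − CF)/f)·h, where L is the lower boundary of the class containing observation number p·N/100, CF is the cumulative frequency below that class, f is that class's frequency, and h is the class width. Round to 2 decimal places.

269.44

N = 62; target position k = 75/100 · 62 = 46.5.
Cumulative frequencies: 25, 34, 52, 62.
Observation 46.5 falls in the class 200 – <300.
L = 200, CF = 34, f = 18, h = 100.
P75 = 200 + ((46.5 − 34)/18)·100 = 200 + 69.4444 = 269.444.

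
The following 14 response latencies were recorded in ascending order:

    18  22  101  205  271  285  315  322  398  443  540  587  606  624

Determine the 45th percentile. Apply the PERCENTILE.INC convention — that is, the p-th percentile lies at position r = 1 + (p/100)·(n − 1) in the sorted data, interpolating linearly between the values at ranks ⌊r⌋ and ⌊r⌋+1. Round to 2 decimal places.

310.50

n = 14.
r = 1 + (45/100)·(14 − 1) = 1 + 5.85 = 6.85.
Rank 6 is 285 and rank 7 is 315.
Interpolate: 285 + 0.85·(315 − 285) = 285 + 0.85·30 = 310.5.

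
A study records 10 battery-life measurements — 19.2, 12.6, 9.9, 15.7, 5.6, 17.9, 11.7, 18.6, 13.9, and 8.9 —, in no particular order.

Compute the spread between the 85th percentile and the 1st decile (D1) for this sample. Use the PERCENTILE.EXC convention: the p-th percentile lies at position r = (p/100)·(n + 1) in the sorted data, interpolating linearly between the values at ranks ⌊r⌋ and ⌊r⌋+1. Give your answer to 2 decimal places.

Sorted: 5.6, 8.9, 9.9, 11.7, 12.6, 13.9, 15.7, 17.9, 18.6, 19.2.
n = 10.
P10: r = 1.1; ranks 1–2 are 5.6, 8.9; interpolating gives 5.93.
P85: r = 9.35; ranks 9–10 are 18.6, 19.2; interpolating gives 18.81.
Difference: 18.81 − 5.93 = 12.88.

12.88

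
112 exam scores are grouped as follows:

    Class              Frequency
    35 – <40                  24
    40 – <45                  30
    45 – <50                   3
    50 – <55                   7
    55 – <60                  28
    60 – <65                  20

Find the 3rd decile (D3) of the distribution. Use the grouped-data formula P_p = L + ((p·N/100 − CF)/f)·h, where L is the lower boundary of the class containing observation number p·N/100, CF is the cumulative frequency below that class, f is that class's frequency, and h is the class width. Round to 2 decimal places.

N = 112; target position k = 30/100 · 112 = 33.6.
Cumulative frequencies: 24, 54, 57, 64, 92, 112.
Observation 33.6 falls in the class 40 – <45.
L = 40, CF = 24, f = 30, h = 5.
P30 = 40 + ((33.6 − 24)/30)·5 = 40 + 1.6 = 41.6.

41.60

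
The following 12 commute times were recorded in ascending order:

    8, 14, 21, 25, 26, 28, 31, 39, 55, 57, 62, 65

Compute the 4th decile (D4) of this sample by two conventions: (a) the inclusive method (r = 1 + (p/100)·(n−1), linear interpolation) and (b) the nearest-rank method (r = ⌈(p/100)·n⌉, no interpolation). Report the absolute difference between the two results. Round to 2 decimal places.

0.80

n = 12.
(a) r = 5.4; between ranks 5 (26) and 6 (28): 26.8.
(b) the nearest-rank method: rank 5 → 26.
|26.8 − 26| = 0.8.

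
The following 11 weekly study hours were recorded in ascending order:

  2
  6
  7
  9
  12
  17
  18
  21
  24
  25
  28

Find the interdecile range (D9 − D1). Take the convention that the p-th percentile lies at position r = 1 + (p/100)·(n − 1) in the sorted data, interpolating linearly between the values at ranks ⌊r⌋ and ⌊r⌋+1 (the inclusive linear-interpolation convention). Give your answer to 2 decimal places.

19.00

n = 11.
P10: r = 2 (integer) → 6.
P90: r = 10 (integer) → 25.
Difference: 25 − 6 = 19.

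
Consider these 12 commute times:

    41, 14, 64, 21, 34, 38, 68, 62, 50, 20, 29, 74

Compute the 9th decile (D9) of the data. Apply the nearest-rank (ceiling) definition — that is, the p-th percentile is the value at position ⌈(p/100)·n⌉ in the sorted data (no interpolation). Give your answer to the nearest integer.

68

Sorted: 14, 20, 21, 29, 34, 38, 41, 50, 62, 64, 68, 74.
n = 12.
Position = ⌈90/100 · 12⌉ = ⌈10.8⌉ = 11.
The value at rank 11 is 68.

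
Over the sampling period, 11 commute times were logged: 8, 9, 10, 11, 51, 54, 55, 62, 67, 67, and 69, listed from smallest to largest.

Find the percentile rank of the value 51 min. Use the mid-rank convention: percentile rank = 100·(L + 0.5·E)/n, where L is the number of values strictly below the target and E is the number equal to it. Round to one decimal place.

Count below 51: L = 4; count equal: E = 1; n = 11.
Percentile rank = 100·(4 + 0.5·1)/11 = 100·4.5/11 = 40.91.

40.9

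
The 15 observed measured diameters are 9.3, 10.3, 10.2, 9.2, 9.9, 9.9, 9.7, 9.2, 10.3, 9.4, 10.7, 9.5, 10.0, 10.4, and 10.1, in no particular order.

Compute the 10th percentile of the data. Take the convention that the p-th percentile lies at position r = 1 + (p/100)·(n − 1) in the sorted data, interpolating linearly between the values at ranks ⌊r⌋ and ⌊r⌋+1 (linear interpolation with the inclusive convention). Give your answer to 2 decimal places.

9.24

Sorted: 9.2, 9.2, 9.3, 9.4, 9.5, 9.7, 9.9, 9.9, 10.0, 10.1, 10.2, 10.3, 10.3, 10.4, 10.7.
n = 15.
r = 1 + (10/100)·(15 − 1) = 1 + 1.4 = 2.4.
Rank 2 is 9.2 and rank 3 is 9.3.
Interpolate: 9.2 + 0.4·(9.3 − 9.2) = 9.2 + 0.4·0.1 = 9.24.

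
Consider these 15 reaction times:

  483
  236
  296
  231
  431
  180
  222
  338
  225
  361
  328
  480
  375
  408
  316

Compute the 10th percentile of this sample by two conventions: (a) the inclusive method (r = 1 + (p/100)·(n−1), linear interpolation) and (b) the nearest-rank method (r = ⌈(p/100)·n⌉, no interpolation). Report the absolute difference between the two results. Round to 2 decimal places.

Sorted: 180, 222, 225, 231, 236, 296, 316, 328, 338, 361, 375, 408, 431, 480, 483.
n = 15.
(a) r = 2.4; between ranks 2 (222) and 3 (225): 223.2.
(b) the nearest-rank method: rank 2 → 222.
|223.2 − 222| = 1.2.

1.20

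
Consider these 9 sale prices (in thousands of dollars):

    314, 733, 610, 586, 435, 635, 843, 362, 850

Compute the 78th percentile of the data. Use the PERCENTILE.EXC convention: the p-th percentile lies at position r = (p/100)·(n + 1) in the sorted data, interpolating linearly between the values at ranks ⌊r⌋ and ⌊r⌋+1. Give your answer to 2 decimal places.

Sorted: 314, 362, 435, 586, 610, 635, 733, 843, 850.
n = 9.
r = (78/100)·(9 + 1) = 7.8.
Rank 7 is 733 and rank 8 is 843.
Interpolate: 733 + 0.8·(843 − 733) = 733 + 0.8·110 = 821.

821.00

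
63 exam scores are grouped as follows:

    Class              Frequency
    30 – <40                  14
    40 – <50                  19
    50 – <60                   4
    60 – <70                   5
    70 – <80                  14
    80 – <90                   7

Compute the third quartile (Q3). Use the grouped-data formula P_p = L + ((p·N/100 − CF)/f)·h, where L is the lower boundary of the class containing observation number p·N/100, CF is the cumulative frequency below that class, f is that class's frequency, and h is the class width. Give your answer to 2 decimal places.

N = 63; target position k = 75/100 · 63 = 47.25.
Cumulative frequencies: 14, 33, 37, 42, 56, 63.
Observation 47.25 falls in the class 70 – <80.
L = 70, CF = 42, f = 14, h = 10.
P75 = 70 + ((47.25 − 42)/14)·10 = 70 + 3.75 = 73.75.

73.75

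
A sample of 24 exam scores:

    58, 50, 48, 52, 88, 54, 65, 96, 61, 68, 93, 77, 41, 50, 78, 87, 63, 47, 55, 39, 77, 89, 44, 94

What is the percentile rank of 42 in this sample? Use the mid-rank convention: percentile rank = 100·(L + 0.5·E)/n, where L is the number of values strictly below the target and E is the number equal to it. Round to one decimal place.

Sorted: 39, 41, 44, 47, 48, 50, 50, 52, 54, 55, 58, 61, 63, 65, 68, 77, 77, 78, 87, 88, 89, 93, 94, 96.
Count below 42: L = 2; count equal: E = 0; n = 24.
Percentile rank = 100·(2 + 0.5·0)/24 = 100·2/24 = 8.333.

8.3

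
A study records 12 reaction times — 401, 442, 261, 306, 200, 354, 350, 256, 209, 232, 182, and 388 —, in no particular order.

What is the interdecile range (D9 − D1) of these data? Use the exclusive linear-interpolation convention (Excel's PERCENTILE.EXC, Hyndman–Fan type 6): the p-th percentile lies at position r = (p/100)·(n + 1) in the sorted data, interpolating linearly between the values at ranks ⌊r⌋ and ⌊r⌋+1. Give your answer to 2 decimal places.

Sorted: 182, 200, 209, 232, 256, 261, 306, 350, 354, 388, 401, 442.
n = 12.
P10: r = 1.3; ranks 1–2 are 182, 200; interpolating gives 187.4.
P90: r = 11.7; ranks 11–12 are 401, 442; interpolating gives 429.7.
Difference: 429.7 − 187.4 = 242.3.

242.30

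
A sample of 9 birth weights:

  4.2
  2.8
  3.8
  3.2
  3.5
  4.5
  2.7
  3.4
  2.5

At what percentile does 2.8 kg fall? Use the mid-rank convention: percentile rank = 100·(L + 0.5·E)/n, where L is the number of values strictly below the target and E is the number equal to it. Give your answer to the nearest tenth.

Sorted: 2.5, 2.7, 2.8, 3.2, 3.4, 3.5, 3.8, 4.2, 4.5.
Count below 2.8: L = 2; count equal: E = 1; n = 9.
Percentile rank = 100·(2 + 0.5·1)/9 = 100·2.5/9 = 27.78.

27.8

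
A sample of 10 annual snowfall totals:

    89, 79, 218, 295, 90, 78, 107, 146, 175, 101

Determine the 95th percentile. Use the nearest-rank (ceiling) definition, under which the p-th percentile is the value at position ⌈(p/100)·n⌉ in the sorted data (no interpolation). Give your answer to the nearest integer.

Sorted: 78, 79, 89, 90, 101, 107, 146, 175, 218, 295.
n = 10.
Position = ⌈95/100 · 10⌉ = ⌈9.5⌉ = 10.
The value at rank 10 is 295.

295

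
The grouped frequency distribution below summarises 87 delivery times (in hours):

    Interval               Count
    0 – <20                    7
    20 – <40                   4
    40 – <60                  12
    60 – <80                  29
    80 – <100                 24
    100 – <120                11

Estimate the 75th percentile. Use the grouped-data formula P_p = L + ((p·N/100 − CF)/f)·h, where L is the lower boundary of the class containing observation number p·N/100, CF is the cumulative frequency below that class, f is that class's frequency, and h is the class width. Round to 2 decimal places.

N = 87; target position k = 75/100 · 87 = 65.25.
Cumulative frequencies: 7, 11, 23, 52, 76, 87.
Observation 65.25 falls in the class 80 – <100.
L = 80, CF = 52, f = 24, h = 20.
P75 = 80 + ((65.25 − 52)/24)·20 = 80 + 11.0417 = 91.0417.

91.04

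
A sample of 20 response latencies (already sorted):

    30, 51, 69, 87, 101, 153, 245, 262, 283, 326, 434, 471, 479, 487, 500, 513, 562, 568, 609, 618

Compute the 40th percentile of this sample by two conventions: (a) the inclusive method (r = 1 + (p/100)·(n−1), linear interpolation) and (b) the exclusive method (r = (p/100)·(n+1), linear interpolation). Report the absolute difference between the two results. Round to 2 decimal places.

n = 20.
(a) r = 8.6; between ranks 8 (262) and 9 (283): 274.6.
(b) r = 8.4; between ranks 8 (262) and 9 (283): 270.4.
|274.6 − 270.4| = 4.2.

4.20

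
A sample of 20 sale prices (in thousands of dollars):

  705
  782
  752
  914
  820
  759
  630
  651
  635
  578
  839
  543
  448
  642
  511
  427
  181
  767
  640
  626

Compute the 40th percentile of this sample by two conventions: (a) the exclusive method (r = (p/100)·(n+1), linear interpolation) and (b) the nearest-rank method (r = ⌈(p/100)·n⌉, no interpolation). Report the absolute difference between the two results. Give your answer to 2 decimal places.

Sorted: 181, 427, 448, 511, 543, 578, 626, 630, 635, 640, 642, 651, 705, 752, 759, 767, 782, 820, 839, 914.
n = 20.
(a) r = 8.4; between ranks 8 (630) and 9 (635): 632.
(b) the nearest-rank method: rank 8 → 630.
|632 − 630| = 2.

2.00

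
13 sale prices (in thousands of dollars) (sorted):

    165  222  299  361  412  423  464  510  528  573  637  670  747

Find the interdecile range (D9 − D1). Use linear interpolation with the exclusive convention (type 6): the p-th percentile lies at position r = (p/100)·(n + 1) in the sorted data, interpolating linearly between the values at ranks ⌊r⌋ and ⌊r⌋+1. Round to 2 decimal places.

n = 13.
P10: r = 1.4; ranks 1–2 are 165, 222; interpolating gives 187.8.
P90: r = 12.6; ranks 12–13 are 670, 747; interpolating gives 716.2.
Difference: 716.2 − 187.8 = 528.4.

528.40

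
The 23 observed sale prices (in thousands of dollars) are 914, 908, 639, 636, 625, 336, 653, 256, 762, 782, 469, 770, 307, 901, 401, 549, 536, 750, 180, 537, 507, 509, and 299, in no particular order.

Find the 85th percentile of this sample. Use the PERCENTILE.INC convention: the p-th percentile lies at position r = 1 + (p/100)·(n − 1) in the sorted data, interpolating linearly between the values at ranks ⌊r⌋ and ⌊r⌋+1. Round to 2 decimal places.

778.40

Sorted: 180, 256, 299, 307, 336, 401, 469, 507, 509, 536, 537, 549, 625, 636, 639, 653, 750, 762, 770, 782, 901, 908, 914.
n = 23.
r = 1 + (85/100)·(23 − 1) = 1 + 18.7 = 19.7.
Rank 19 is 770 and rank 20 is 782.
Interpolate: 770 + 0.7·(782 − 770) = 770 + 0.7·12 = 778.4.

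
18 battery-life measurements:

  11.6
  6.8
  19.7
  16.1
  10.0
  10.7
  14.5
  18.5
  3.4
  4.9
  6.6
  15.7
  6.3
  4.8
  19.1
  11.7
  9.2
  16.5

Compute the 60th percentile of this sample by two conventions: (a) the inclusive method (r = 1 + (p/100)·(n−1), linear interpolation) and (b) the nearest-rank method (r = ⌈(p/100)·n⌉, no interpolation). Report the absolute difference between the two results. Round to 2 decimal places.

Sorted: 3.4, 4.8, 4.9, 6.3, 6.6, 6.8, 9.2, 10.0, 10.7, 11.6, 11.7, 14.5, 15.7, 16.1, 16.5, 18.5, 19.1, 19.7.
n = 18.
(a) r = 11.2; between ranks 11 (11.7) and 12 (14.5): 12.26.
(b) the nearest-rank method: rank 11 → 11.7.
|12.26 − 11.7| = 0.56.

0.56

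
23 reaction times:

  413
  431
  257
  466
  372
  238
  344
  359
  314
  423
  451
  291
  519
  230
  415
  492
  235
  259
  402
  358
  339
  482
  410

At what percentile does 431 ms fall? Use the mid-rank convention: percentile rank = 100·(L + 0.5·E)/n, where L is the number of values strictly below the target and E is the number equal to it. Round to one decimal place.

76.1

Sorted: 230, 235, 238, 257, 259, 291, 314, 339, 344, 358, 359, 372, 402, 410, 413, 415, 423, 431, 451, 466, 482, 492, 519.
Count below 431: L = 17; count equal: E = 1; n = 23.
Percentile rank = 100·(17 + 0.5·1)/23 = 100·17.5/23 = 76.09.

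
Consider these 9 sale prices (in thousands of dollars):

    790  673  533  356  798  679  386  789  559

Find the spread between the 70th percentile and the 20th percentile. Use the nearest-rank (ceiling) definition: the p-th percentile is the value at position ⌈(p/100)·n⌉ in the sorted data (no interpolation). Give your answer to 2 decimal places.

403.00

Sorted: 356, 386, 533, 559, 673, 679, 789, 790, 798.
n = 9.
P20: rank ⌈20/100·9⌉ = 2 → 386.
P70: rank ⌈70/100·9⌉ = 7 → 789.
Difference: 789 − 386 = 403.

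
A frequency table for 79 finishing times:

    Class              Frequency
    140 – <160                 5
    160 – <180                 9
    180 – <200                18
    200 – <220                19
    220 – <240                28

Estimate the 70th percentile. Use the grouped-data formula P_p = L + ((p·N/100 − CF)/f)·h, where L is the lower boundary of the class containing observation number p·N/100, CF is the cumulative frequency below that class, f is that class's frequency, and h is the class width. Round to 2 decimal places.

N = 79; target position k = 70/100 · 79 = 55.3.
Cumulative frequencies: 5, 14, 32, 51, 79.
Observation 55.3 falls in the class 220 – <240.
L = 220, CF = 51, f = 28, h = 20.
P70 = 220 + ((55.3 − 51)/28)·20 = 220 + 3.07143 = 223.071.

223.07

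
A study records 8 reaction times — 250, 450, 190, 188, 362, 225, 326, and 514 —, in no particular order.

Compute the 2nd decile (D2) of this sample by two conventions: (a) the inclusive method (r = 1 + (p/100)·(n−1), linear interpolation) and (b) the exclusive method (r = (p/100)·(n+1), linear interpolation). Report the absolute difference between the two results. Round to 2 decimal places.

Sorted: 188, 190, 225, 250, 326, 362, 450, 514.
n = 8.
(a) r = 2.4; between ranks 2 (190) and 3 (225): 204.
(b) r = 1.8; between ranks 1 (188) and 2 (190): 189.6.
|204 − 189.6| = 14.4.

14.40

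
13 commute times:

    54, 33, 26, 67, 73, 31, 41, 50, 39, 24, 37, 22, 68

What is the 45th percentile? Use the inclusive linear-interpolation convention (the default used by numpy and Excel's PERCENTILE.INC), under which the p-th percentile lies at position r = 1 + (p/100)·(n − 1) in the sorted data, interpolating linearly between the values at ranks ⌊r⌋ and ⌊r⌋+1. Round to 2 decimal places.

Sorted: 22, 24, 26, 31, 33, 37, 39, 41, 50, 54, 67, 68, 73.
n = 13.
r = 1 + (45/100)·(13 − 1) = 1 + 5.4 = 6.4.
Rank 6 is 37 and rank 7 is 39.
Interpolate: 37 + 0.4·(39 − 37) = 37 + 0.4·2 = 37.8.

37.80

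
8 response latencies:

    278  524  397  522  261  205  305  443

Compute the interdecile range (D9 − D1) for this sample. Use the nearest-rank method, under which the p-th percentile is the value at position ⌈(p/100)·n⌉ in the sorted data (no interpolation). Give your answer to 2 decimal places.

319.00

Sorted: 205, 261, 278, 305, 397, 443, 522, 524.
n = 8.
P10: rank ⌈10/100·8⌉ = 1 → 205.
P90: rank ⌈90/100·8⌉ = 8 → 524.
Difference: 524 − 205 = 319.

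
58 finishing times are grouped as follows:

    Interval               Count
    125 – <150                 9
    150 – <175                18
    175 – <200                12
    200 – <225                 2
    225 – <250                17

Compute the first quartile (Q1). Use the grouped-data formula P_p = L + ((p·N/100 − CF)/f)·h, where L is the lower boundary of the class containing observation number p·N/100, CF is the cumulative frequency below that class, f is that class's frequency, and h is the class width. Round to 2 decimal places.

157.64

N = 58; target position k = 25/100 · 58 = 14.5.
Cumulative frequencies: 9, 27, 39, 41, 58.
Observation 14.5 falls in the class 150 – <175.
L = 150, CF = 9, f = 18, h = 25.
P25 = 150 + ((14.5 − 9)/18)·25 = 150 + 7.63889 = 157.639.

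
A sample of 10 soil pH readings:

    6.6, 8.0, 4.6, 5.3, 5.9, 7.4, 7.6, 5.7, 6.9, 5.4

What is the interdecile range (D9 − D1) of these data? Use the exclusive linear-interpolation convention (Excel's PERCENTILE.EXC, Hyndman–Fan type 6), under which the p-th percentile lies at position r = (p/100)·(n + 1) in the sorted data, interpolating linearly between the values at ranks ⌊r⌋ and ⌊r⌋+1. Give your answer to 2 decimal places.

Sorted: 4.6, 5.3, 5.4, 5.7, 5.9, 6.6, 6.9, 7.4, 7.6, 8.0.
n = 10.
P10: r = 1.1; ranks 1–2 are 4.6, 5.3; interpolating gives 4.67.
P90: r = 9.9; ranks 9–10 are 7.6, 8.0; interpolating gives 7.96.
Difference: 7.96 − 4.67 = 3.29.

3.29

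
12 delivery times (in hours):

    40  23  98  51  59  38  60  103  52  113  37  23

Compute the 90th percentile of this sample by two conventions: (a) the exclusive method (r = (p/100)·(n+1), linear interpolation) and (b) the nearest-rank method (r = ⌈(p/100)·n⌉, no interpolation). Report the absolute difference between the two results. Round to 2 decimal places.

Sorted: 23, 23, 37, 38, 40, 51, 52, 59, 60, 98, 103, 113.
n = 12.
(a) r = 11.7; between ranks 11 (103) and 12 (113): 110.
(b) the nearest-rank method: rank 11 → 103.
|110 − 103| = 7.

7.00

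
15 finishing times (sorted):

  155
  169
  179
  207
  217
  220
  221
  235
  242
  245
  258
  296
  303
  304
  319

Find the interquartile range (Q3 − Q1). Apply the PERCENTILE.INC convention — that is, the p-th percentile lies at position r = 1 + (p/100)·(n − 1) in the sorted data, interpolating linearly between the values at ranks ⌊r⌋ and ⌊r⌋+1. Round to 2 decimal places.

n = 15.
P25: r = 4.5; ranks 4–5 are 207, 217; interpolating gives 212.
P75: r = 11.5; ranks 11–12 are 258, 296; interpolating gives 277.
Difference: 277 − 212 = 65.

65.00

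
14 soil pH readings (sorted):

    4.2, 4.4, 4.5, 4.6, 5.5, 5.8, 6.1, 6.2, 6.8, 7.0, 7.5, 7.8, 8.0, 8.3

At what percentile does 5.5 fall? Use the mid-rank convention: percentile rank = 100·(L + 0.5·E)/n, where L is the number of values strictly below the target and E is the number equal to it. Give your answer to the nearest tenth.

Count below 5.5: L = 4; count equal: E = 1; n = 14.
Percentile rank = 100·(4 + 0.5·1)/14 = 100·4.5/14 = 32.14.

32.1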